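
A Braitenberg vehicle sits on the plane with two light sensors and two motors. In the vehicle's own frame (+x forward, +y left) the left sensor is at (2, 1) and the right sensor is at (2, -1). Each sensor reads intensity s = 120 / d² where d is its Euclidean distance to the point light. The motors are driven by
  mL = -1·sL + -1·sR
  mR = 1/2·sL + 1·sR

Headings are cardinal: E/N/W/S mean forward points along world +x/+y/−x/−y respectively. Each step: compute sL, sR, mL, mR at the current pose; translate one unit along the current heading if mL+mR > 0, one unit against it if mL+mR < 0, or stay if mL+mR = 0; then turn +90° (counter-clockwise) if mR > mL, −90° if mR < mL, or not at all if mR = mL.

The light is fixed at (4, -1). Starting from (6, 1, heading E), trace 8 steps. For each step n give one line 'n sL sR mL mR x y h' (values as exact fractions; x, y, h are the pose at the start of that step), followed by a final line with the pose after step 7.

0 24/5 120/17 -1008/85 804/85 6 1 E
1 15/2 6 -27/2 39/4 5 1 N
2 120 24 -144 84 5 0 W
3 12 60 -72 66 6 0 S
4 24/5 120/17 -1008/85 804/85 6 1 E
5 15/2 6 -27/2 39/4 5 1 N
6 120 24 -144 84 5 0 W
7 12 60 -72 66 6 0 S
final 6 1 E

n=0: pose=(6,1,E); sL=24/5, sR=120/17; mL=-1008/85, mR=804/85; mL+mR=-12/5 → advance -1; mR−mL=1812/85 → turn +1·90°
n=1: pose=(5,1,N); sL=15/2, sR=6; mL=-27/2, mR=39/4; mL+mR=-15/4 → advance -1; mR−mL=93/4 → turn +1·90°
n=2: pose=(5,0,W); sL=120, sR=24; mL=-144, mR=84; mL+mR=-60 → advance -1; mR−mL=228 → turn +1·90°
n=3: pose=(6,0,S); sL=12, sR=60; mL=-72, mR=66; mL+mR=-6 → advance -1; mR−mL=138 → turn +1·90°
n=4: pose=(6,1,E); sL=24/5, sR=120/17; mL=-1008/85, mR=804/85; mL+mR=-12/5 → advance -1; mR−mL=1812/85 → turn +1·90°
n=5: pose=(5,1,N); sL=15/2, sR=6; mL=-27/2, mR=39/4; mL+mR=-15/4 → advance -1; mR−mL=93/4 → turn +1·90°
n=6: pose=(5,0,W); sL=120, sR=24; mL=-144, mR=84; mL+mR=-60 → advance -1; mR−mL=228 → turn +1·90°
n=7: pose=(6,0,S); sL=12, sR=60; mL=-72, mR=66; mL+mR=-6 → advance -1; mR−mL=138 → turn +1·90°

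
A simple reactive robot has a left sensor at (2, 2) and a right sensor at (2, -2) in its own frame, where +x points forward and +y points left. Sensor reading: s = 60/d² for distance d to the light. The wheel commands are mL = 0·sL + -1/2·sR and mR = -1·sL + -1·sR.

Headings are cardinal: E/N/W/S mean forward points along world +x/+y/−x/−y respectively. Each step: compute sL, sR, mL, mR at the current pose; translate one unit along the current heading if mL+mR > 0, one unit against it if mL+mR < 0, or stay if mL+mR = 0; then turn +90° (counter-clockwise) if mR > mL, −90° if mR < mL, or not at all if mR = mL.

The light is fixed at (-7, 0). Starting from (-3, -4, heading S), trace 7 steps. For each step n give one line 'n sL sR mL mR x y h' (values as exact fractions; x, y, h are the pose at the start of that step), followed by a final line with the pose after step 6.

n=0: pose=(-3,-4,S); sL=5/6, sR=3/2; mL=-3/4, mR=-7/3; mL+mR=-37/12 → advance -1; mR−mL=-19/12 → turn -1·90°
n=1: pose=(-3,-3,W); sL=60/29, sR=12; mL=-6, mR=-408/29; mL+mR=-582/29 → advance -1; mR−mL=-234/29 → turn -1·90°
n=2: pose=(-2,-3,N); sL=6, sR=6/5; mL=-3/5, mR=-36/5; mL+mR=-39/5 → advance -1; mR−mL=-33/5 → turn -1·90°
n=3: pose=(-2,-4,E); sL=60/53, sR=12/17; mL=-6/17, mR=-1656/901; mL+mR=-1974/901 → advance -1; mR−mL=-1338/901 → turn -1·90°
n=4: pose=(-3,-4,S); sL=5/6, sR=3/2; mL=-3/4, mR=-7/3; mL+mR=-37/12 → advance -1; mR−mL=-19/12 → turn -1·90°
n=5: pose=(-3,-3,W); sL=60/29, sR=12; mL=-6, mR=-408/29; mL+mR=-582/29 → advance -1; mR−mL=-234/29 → turn -1·90°
n=6: pose=(-2,-3,N); sL=6, sR=6/5; mL=-3/5, mR=-36/5; mL+mR=-39/5 → advance -1; mR−mL=-33/5 → turn -1·90°

0 5/6 3/2 -3/4 -7/3 -3 -4 S
1 60/29 12 -6 -408/29 -3 -3 W
2 6 6/5 -3/5 -36/5 -2 -3 N
3 60/53 12/17 -6/17 -1656/901 -2 -4 E
4 5/6 3/2 -3/4 -7/3 -3 -4 S
5 60/29 12 -6 -408/29 -3 -3 W
6 6 6/5 -3/5 -36/5 -2 -3 N
final -2 -4 E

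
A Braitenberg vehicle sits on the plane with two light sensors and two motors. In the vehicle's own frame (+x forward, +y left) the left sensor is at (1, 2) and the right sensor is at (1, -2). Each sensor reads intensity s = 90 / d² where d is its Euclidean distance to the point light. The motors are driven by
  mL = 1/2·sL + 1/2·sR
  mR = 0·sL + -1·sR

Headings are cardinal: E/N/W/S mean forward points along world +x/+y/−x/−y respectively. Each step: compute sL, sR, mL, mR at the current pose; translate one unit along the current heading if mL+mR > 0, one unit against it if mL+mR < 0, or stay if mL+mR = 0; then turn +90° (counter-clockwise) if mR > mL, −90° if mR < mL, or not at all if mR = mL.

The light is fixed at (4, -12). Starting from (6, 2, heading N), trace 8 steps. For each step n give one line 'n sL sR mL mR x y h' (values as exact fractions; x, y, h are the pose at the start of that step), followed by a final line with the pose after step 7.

n=0: pose=(6,2,N); sL=2/5, sR=90/241; mL=466/1205, mR=-90/241; mL+mR=16/1205 → advance +1; mR−mL=-916/1205 → turn -1·90°
n=1: pose=(6,3,E); sL=45/149, sR=45/89; mL=5355/13261, mR=-45/89; mL+mR=-1350/13261 → advance -1; mR−mL=-12060/13261 → turn -1·90°
n=2: pose=(5,3,S); sL=18/41, sR=90/197; mL=3618/8077, mR=-90/197; mL+mR=-72/8077 → advance -1; mR−mL=-7308/8077 → turn -1·90°
n=3: pose=(5,4,W); sL=45/98, sR=5/18; mL=325/882, mR=-5/18; mL+mR=40/441 → advance +1; mR−mL=-95/147 → turn -1·90°
n=4: pose=(4,4,N); sL=90/293, sR=90/293; mL=90/293, mR=-90/293; mL+mR=0 → advance +0; mR−mL=-180/293 → turn -1·90°
n=5: pose=(4,4,E); sL=18/65, sR=90/197; mL=4698/12805, mR=-90/197; mL+mR=-1152/12805 → advance -1; mR−mL=-10548/12805 → turn -1·90°
n=6: pose=(3,4,S); sL=45/113, sR=5/13; mL=575/1469, mR=-5/13; mL+mR=10/1469 → advance +1; mR−mL=-1140/1469 → turn -1·90°
n=7: pose=(3,3,W); sL=90/173, sR=90/293; mL=20970/50689, mR=-90/293; mL+mR=5400/50689 → advance +1; mR−mL=-36540/50689 → turn -1·90°

0 2/5 90/241 466/1205 -90/241 6 2 N
1 45/149 45/89 5355/13261 -45/89 6 3 E
2 18/41 90/197 3618/8077 -90/197 5 3 S
3 45/98 5/18 325/882 -5/18 5 4 W
4 90/293 90/293 90/293 -90/293 4 4 N
5 18/65 90/197 4698/12805 -90/197 4 4 E
6 45/113 5/13 575/1469 -5/13 3 4 S
7 90/173 90/293 20970/50689 -90/293 3 3 W
final 2 3 N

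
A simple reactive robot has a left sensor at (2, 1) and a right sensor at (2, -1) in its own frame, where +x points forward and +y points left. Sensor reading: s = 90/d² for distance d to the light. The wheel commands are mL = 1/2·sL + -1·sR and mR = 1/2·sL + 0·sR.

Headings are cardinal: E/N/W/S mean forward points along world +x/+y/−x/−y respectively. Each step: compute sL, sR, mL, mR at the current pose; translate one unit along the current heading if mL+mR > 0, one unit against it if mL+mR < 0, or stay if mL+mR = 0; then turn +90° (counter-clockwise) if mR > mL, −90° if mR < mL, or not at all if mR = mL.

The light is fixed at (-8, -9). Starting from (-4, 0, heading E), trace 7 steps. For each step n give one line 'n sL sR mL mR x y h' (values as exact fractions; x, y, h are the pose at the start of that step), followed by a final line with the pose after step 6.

n=0: pose=(-4,0,E); sL=45/68, sR=9/10; mL=-387/680, mR=45/136; mL+mR=-81/340 → advance -1; mR−mL=9/10 → turn +1·90°
n=1: pose=(-5,0,N); sL=18/25, sR=90/137; mL=-1017/3425, mR=9/25; mL+mR=216/3425 → advance +1; mR−mL=90/137 → turn +1·90°
n=2: pose=(-5,1,W); sL=45/41, sR=45/61; mL=-945/5002, mR=45/82; mL+mR=900/2501 → advance +1; mR−mL=45/61 → turn +1·90°
n=3: pose=(-6,1,S); sL=90/73, sR=18/13; mL=-729/949, mR=45/73; mL+mR=-144/949 → advance -1; mR−mL=18/13 → turn +1·90°
n=4: pose=(-6,2,E); sL=9/16, sR=45/58; mL=-459/928, mR=9/32; mL+mR=-99/464 → advance -1; mR−mL=45/58 → turn +1·90°
n=5: pose=(-7,2,N); sL=90/169, sR=90/173; mL=-7425/29237, mR=45/169; mL+mR=360/29237 → advance +1; mR−mL=90/173 → turn +1·90°
n=6: pose=(-7,3,W); sL=45/61, sR=9/17; mL=-333/2074, mR=45/122; mL+mR=216/1037 → advance +1; mR−mL=9/17 → turn +1·90°

0 45/68 9/10 -387/680 45/136 -4 0 E
1 18/25 90/137 -1017/3425 9/25 -5 0 N
2 45/41 45/61 -945/5002 45/82 -5 1 W
3 90/73 18/13 -729/949 45/73 -6 1 S
4 9/16 45/58 -459/928 9/32 -6 2 E
5 90/169 90/173 -7425/29237 45/169 -7 2 N
6 45/61 9/17 -333/2074 45/122 -7 3 W
final -8 3 S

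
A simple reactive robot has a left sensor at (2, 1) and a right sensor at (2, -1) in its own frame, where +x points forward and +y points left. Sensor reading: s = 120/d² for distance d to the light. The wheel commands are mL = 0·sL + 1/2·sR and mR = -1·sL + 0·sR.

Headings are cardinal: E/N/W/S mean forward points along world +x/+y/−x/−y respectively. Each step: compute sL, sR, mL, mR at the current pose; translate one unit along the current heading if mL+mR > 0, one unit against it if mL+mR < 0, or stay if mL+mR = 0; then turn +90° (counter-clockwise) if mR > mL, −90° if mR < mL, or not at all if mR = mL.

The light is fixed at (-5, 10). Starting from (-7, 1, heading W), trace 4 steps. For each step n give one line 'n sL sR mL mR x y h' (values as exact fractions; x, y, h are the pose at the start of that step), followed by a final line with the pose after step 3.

n=0: pose=(-7,1,W); sL=30/29, sR=3/2; mL=3/4, mR=-30/29; mL+mR=-33/116 → advance -1; mR−mL=-207/116 → turn -1·90°
n=1: pose=(-6,1,N); sL=120/53, sR=120/49; mL=60/49, mR=-120/53; mL+mR=-2700/2597 → advance -1; mR−mL=-9060/2597 → turn -1·90°
n=2: pose=(-6,0,E); sL=60/41, sR=60/61; mL=30/61, mR=-60/41; mL+mR=-2430/2501 → advance -1; mR−mL=-4890/2501 → turn -1·90°
n=3: pose=(-7,0,S); sL=24/29, sR=40/51; mL=20/51, mR=-24/29; mL+mR=-644/1479 → advance -1; mR−mL=-1804/1479 → turn -1·90°

0 30/29 3/2 3/4 -30/29 -7 1 W
1 120/53 120/49 60/49 -120/53 -6 1 N
2 60/41 60/61 30/61 -60/41 -6 0 E
3 24/29 40/51 20/51 -24/29 -7 0 S
final -7 1 W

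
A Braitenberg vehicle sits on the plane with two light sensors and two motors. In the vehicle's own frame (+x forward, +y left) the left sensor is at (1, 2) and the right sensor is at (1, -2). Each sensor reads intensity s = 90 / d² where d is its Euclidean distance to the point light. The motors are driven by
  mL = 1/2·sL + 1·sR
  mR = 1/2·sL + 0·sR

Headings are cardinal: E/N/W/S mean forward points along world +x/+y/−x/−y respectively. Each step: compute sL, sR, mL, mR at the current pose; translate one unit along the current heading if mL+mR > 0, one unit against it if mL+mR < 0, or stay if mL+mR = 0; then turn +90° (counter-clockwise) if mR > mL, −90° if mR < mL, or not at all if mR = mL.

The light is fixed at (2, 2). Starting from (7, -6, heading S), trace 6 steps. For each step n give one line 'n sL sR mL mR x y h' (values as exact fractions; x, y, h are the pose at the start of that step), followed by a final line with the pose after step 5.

0 9/13 1 35/26 9/26 7 -6 S
1 90/137 18/13 3051/1781 45/137 7 -7 W
2 45/34 9/10 531/340 45/68 6 -7 N
3 90/61 18/25 2223/1525 45/61 6 -6 E
4 9/13 1 35/26 9/26 7 -6 S
5 90/137 18/13 3051/1781 45/137 7 -7 W
final 6 -7 N

n=0: pose=(7,-6,S); sL=9/13, sR=1; mL=35/26, mR=9/26; mL+mR=22/13 → advance +1; mR−mL=-1 → turn -1·90°
n=1: pose=(7,-7,W); sL=90/137, sR=18/13; mL=3051/1781, mR=45/137; mL+mR=3636/1781 → advance +1; mR−mL=-18/13 → turn -1·90°
n=2: pose=(6,-7,N); sL=45/34, sR=9/10; mL=531/340, mR=45/68; mL+mR=189/85 → advance +1; mR−mL=-9/10 → turn -1·90°
n=3: pose=(6,-6,E); sL=90/61, sR=18/25; mL=2223/1525, mR=45/61; mL+mR=3348/1525 → advance +1; mR−mL=-18/25 → turn -1·90°
n=4: pose=(7,-6,S); sL=9/13, sR=1; mL=35/26, mR=9/26; mL+mR=22/13 → advance +1; mR−mL=-1 → turn -1·90°
n=5: pose=(7,-7,W); sL=90/137, sR=18/13; mL=3051/1781, mR=45/137; mL+mR=3636/1781 → advance +1; mR−mL=-18/13 → turn -1·90°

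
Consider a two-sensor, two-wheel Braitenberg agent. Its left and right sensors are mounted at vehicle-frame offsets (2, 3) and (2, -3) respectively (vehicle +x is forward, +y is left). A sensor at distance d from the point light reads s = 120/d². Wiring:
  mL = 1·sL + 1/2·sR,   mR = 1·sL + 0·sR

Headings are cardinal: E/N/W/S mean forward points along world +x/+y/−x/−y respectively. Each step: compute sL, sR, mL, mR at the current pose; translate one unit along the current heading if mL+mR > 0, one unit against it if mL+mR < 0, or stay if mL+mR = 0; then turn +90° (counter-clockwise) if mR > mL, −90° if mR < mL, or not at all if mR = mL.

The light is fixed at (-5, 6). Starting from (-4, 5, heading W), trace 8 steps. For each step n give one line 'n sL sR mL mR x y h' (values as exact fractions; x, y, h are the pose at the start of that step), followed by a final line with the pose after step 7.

n=0: pose=(-4,5,W); sL=120/17, sR=24; mL=324/17, mR=120/17; mL+mR=444/17 → advance +1; mR−mL=-12 → turn -1·90°
n=1: pose=(-5,5,N); sL=12, sR=12; mL=18, mR=12; mL+mR=30 → advance +1; mR−mL=-6 → turn -1·90°
n=2: pose=(-5,6,E); sL=120/13, sR=120/13; mL=180/13, mR=120/13; mL+mR=300/13 → advance +1; mR−mL=-60/13 → turn -1·90°
n=3: pose=(-4,6,S); sL=6, sR=15; mL=27/2, mR=6; mL+mR=39/2 → advance +1; mR−mL=-15/2 → turn -1·90°
n=4: pose=(-4,5,W); sL=120/17, sR=24; mL=324/17, mR=120/17; mL+mR=444/17 → advance +1; mR−mL=-12 → turn -1·90°
n=5: pose=(-5,5,N); sL=12, sR=12; mL=18, mR=12; mL+mR=30 → advance +1; mR−mL=-6 → turn -1·90°
n=6: pose=(-5,6,E); sL=120/13, sR=120/13; mL=180/13, mR=120/13; mL+mR=300/13 → advance +1; mR−mL=-60/13 → turn -1·90°
n=7: pose=(-4,6,S); sL=6, sR=15; mL=27/2, mR=6; mL+mR=39/2 → advance +1; mR−mL=-15/2 → turn -1·90°

0 120/17 24 324/17 120/17 -4 5 W
1 12 12 18 12 -5 5 N
2 120/13 120/13 180/13 120/13 -5 6 E
3 6 15 27/2 6 -4 6 S
4 120/17 24 324/17 120/17 -4 5 W
5 12 12 18 12 -5 5 N
6 120/13 120/13 180/13 120/13 -5 6 E
7 6 15 27/2 6 -4 6 S
final -4 5 W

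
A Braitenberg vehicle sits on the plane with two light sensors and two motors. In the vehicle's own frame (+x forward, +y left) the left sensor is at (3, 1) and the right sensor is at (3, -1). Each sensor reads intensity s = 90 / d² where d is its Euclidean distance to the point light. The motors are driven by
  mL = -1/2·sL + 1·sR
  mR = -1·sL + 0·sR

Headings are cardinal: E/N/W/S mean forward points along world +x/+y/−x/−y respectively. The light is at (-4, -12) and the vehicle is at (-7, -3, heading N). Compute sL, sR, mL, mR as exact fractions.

left sensor world pos  = (-8, 0); dL² = 160
right sensor world pos = (-6, 0); dR² = 148
sL = 90/160 = 9/16
sR = 90/148 = 45/74
mL = -1/2·sL + 1·sR = 387/1184
mR = -1·sL + 0·sR = -9/16

9/16 45/74 387/1184 -9/16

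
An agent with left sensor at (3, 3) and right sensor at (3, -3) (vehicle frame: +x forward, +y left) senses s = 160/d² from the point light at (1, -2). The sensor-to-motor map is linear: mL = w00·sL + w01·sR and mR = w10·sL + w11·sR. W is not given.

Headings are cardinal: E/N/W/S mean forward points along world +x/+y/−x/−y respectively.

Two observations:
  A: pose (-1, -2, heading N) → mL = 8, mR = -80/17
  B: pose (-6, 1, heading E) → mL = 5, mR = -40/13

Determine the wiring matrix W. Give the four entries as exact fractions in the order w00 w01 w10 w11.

obs A: pose=(-1,-2,N) → sL=80/17, sR=16, mL=8, mR=-80/17
obs B: pose=(-6,1,E) → sL=40/13, sR=10, mL=5, mR=-40/13
sensor matrix S = [[80/17, 16], [40/13, 10]]; det S = -480/221
solve [mL_A; mL_B] = S·[w00; w01] and [mR_A; mR_B] = S·[w10; w11]:
  w00 = 0, w01 = 1/2, w10 = -1, w11 = 0

0 1/2 -1 0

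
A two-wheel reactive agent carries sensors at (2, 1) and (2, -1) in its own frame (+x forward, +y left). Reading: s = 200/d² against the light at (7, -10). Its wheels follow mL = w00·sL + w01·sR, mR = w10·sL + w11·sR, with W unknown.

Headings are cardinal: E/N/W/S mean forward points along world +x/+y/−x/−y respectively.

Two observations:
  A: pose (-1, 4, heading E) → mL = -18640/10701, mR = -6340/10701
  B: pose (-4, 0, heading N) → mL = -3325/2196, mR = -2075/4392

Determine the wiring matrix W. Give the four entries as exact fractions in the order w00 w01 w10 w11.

-1 -1 1/2 -1

obs A: pose=(-1,4,E) → sL=200/261, sR=40/41, mL=-18640/10701, mR=-6340/10701
obs B: pose=(-4,0,N) → sL=25/36, sR=50/61, mL=-3325/2196, mR=-2075/4392
sensor matrix S = [[200/261, 40/41], [25/36, 50/61]]; det S = -10750/217587
solve [mL_A; mL_B] = S·[w00; w01] and [mR_A; mR_B] = S·[w10; w11]:
  w00 = -1, w01 = -1, w10 = 1/2, w11 = -1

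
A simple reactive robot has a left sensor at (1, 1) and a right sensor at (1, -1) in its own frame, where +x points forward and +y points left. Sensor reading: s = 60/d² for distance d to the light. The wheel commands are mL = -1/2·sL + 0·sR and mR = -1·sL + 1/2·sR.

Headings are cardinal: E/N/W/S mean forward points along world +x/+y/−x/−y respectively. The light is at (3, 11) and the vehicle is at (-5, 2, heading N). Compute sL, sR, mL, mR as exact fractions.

12/29 60/113 -6/29 -486/3277

left sensor world pos  = (-6, 3); dL² = 145
right sensor world pos = (-4, 3); dR² = 113
sL = 60/145 = 12/29
sR = 60/113 = 60/113
mL = -1/2·sL + 0·sR = -6/29
mR = -1·sL + 1/2·sR = -486/3277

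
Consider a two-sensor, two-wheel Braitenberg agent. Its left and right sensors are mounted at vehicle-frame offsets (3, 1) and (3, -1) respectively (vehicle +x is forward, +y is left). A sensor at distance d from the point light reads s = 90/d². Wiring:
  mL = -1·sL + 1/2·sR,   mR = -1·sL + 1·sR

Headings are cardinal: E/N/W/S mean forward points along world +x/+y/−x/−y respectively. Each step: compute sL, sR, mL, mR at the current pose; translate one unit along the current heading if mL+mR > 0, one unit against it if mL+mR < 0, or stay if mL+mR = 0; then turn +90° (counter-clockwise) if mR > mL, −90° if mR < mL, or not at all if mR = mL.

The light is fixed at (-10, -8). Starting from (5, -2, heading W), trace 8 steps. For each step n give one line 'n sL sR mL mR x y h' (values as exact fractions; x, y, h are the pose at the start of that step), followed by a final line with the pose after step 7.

0 90/169 90/193 -9765/32617 -2160/32617 5 -2 W
1 45/149 5/13 -425/3874 160/1937 6 -2 S
2 18/85 90/397 -3321/33745 504/33745 6 -1 E
3 45/148 45/178 -585/3293 -675/13172 5 -1 N
4 90/169 90/193 -9765/32617 -2160/32617 5 -2 W
5 45/149 5/13 -425/3874 160/1937 6 -2 S
6 18/85 90/397 -3321/33745 504/33745 6 -1 E
7 45/148 45/178 -585/3293 -675/13172 5 -1 N
final 5 -2 W

n=0: pose=(5,-2,W); sL=90/169, sR=90/193; mL=-9765/32617, mR=-2160/32617; mL+mR=-11925/32617 → advance -1; mR−mL=45/193 → turn +1·90°
n=1: pose=(6,-2,S); sL=45/149, sR=5/13; mL=-425/3874, mR=160/1937; mL+mR=-105/3874 → advance -1; mR−mL=5/26 → turn +1·90°
n=2: pose=(6,-1,E); sL=18/85, sR=90/397; mL=-3321/33745, mR=504/33745; mL+mR=-2817/33745 → advance -1; mR−mL=45/397 → turn +1·90°
n=3: pose=(5,-1,N); sL=45/148, sR=45/178; mL=-585/3293, mR=-675/13172; mL+mR=-3015/13172 → advance -1; mR−mL=45/356 → turn +1·90°
n=4: pose=(5,-2,W); sL=90/169, sR=90/193; mL=-9765/32617, mR=-2160/32617; mL+mR=-11925/32617 → advance -1; mR−mL=45/193 → turn +1·90°
n=5: pose=(6,-2,S); sL=45/149, sR=5/13; mL=-425/3874, mR=160/1937; mL+mR=-105/3874 → advance -1; mR−mL=5/26 → turn +1·90°
n=6: pose=(6,-1,E); sL=18/85, sR=90/397; mL=-3321/33745, mR=504/33745; mL+mR=-2817/33745 → advance -1; mR−mL=45/397 → turn +1·90°
n=7: pose=(5,-1,N); sL=45/148, sR=45/178; mL=-585/3293, mR=-675/13172; mL+mR=-3015/13172 → advance -1; mR−mL=45/356 → turn +1·90°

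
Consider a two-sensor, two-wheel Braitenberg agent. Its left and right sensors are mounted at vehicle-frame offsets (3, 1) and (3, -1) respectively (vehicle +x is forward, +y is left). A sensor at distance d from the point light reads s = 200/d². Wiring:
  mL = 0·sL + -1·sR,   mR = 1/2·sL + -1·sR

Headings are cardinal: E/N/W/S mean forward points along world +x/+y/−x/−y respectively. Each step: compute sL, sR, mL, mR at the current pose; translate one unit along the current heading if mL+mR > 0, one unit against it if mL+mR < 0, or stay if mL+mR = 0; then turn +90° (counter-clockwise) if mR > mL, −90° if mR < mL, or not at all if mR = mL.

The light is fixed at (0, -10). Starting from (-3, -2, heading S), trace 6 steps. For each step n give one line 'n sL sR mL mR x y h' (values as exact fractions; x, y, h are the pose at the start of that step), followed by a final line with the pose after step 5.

n=0: pose=(-3,-2,S); sL=200/29, sR=200/41; mL=-200/41, mR=-1700/1189; mL+mR=-7500/1189 → advance -1; mR−mL=100/29 → turn +1·90°
n=1: pose=(-3,-1,E); sL=2, sR=25/8; mL=-25/8, mR=-17/8; mL+mR=-21/4 → advance -1; mR−mL=1 → turn +1·90°
n=2: pose=(-4,-1,N); sL=200/169, sR=200/153; mL=-200/153, mR=-18500/25857; mL+mR=-52300/25857 → advance -1; mR−mL=100/169 → turn +1·90°
n=3: pose=(-4,-2,W); sL=100/49, sR=20/13; mL=-20/13, mR=-330/637; mL+mR=-1310/637 → advance -1; mR−mL=50/49 → turn +1·90°
n=4: pose=(-3,-2,S); sL=200/29, sR=200/41; mL=-200/41, mR=-1700/1189; mL+mR=-7500/1189 → advance -1; mR−mL=100/29 → turn +1·90°
n=5: pose=(-3,-1,E); sL=2, sR=25/8; mL=-25/8, mR=-17/8; mL+mR=-21/4 → advance -1; mR−mL=1 → turn +1·90°

0 200/29 200/41 -200/41 -1700/1189 -3 -2 S
1 2 25/8 -25/8 -17/8 -3 -1 E
2 200/169 200/153 -200/153 -18500/25857 -4 -1 N
3 100/49 20/13 -20/13 -330/637 -4 -2 W
4 200/29 200/41 -200/41 -1700/1189 -3 -2 S
5 2 25/8 -25/8 -17/8 -3 -1 E
final -4 -1 N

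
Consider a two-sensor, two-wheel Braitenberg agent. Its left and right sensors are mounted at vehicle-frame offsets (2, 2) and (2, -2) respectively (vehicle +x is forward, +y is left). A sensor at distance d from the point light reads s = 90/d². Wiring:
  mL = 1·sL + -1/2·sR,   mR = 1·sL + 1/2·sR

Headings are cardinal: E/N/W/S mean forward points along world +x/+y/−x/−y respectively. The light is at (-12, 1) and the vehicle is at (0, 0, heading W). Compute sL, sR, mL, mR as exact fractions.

90/109 90/101 4185/11009 13995/11009

left sensor world pos  = (-2, -2); dL² = 109
right sensor world pos = (-2, 2); dR² = 101
sL = 90/109 = 90/109
sR = 90/101 = 90/101
mL = 1·sL + -1/2·sR = 4185/11009
mR = 1·sL + 1/2·sR = 13995/11009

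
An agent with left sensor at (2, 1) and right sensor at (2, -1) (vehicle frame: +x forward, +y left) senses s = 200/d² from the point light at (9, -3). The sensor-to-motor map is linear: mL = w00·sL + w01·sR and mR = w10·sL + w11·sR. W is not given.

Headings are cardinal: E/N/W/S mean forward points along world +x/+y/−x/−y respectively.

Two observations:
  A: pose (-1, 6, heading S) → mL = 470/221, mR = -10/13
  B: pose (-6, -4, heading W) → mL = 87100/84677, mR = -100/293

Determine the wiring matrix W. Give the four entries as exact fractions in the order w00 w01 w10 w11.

obs A: pose=(-1,6,S) → sL=20/13, sR=20/17, mL=470/221, mR=-10/13
obs B: pose=(-6,-4,W) → sL=200/293, sR=200/289, mL=87100/84677, mR=-100/293
sensor matrix S = [[20/13, 20/17], [200/293, 200/289]]; det S = 288000/1100801
solve [mL_A; mL_B] = S·[w00; w01] and [mR_A; mR_B] = S·[w10; w11]:
  w00 = 1, w01 = 1/2, w10 = -1/2, w11 = 0

1 1/2 -1/2 0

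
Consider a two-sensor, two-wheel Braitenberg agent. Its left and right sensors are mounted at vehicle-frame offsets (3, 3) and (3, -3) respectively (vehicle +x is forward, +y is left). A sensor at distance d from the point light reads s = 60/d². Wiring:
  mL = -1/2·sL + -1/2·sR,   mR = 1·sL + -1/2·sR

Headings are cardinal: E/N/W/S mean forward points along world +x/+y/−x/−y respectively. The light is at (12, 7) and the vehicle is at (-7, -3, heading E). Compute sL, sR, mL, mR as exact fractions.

12/61 12/85 -876/5185 654/5185

left sensor world pos  = (-4, 0); dL² = 305
right sensor world pos = (-4, -6); dR² = 425
sL = 60/305 = 12/61
sR = 60/425 = 12/85
mL = -1/2·sL + -1/2·sR = -876/5185
mR = 1·sL + -1/2·sR = 654/5185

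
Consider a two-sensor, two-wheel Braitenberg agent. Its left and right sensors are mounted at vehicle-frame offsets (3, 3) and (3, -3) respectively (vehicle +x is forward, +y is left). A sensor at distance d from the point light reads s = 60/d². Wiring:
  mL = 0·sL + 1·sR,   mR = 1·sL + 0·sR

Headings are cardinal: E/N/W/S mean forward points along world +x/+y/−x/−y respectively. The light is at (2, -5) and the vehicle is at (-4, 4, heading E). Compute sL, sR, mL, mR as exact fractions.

left sensor world pos  = (-1, 7); dL² = 153
right sensor world pos = (-1, 1); dR² = 45
sL = 60/153 = 20/51
sR = 60/45 = 4/3
mL = 0·sL + 1·sR = 4/3
mR = 1·sL + 0·sR = 20/51

20/51 4/3 4/3 20/51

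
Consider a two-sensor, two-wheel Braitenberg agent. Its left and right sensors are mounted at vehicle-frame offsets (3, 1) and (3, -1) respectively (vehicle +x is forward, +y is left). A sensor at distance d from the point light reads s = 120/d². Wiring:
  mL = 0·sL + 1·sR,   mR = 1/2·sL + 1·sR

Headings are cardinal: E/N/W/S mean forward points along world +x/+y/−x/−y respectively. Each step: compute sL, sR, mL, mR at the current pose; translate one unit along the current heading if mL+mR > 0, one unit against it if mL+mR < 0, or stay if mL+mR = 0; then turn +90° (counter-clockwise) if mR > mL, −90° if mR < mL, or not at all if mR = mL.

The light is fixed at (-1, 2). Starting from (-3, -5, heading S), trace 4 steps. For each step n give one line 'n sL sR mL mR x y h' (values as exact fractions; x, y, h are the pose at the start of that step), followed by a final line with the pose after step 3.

n=0: pose=(-3,-5,S); sL=120/101, sR=120/109; mL=120/109, mR=18660/11009; mL+mR=30780/11009 → advance +1; mR−mL=60/101 → turn +1·90°
n=1: pose=(-3,-6,E); sL=12/5, sR=60/41; mL=60/41, mR=546/205; mL+mR=846/205 → advance +1; mR−mL=6/5 → turn +1·90°
n=2: pose=(-2,-6,N); sL=120/29, sR=24/5; mL=24/5, mR=996/145; mL+mR=1692/145 → advance +1; mR−mL=60/29 → turn +1·90°
n=3: pose=(-2,-5,W); sL=3/2, sR=30/13; mL=30/13, mR=159/52; mL+mR=279/52 → advance +1; mR−mL=3/4 → turn +1·90°

0 120/101 120/109 120/109 18660/11009 -3 -5 S
1 12/5 60/41 60/41 546/205 -3 -6 E
2 120/29 24/5 24/5 996/145 -2 -6 N
3 3/2 30/13 30/13 159/52 -2 -5 W
final -3 -5 S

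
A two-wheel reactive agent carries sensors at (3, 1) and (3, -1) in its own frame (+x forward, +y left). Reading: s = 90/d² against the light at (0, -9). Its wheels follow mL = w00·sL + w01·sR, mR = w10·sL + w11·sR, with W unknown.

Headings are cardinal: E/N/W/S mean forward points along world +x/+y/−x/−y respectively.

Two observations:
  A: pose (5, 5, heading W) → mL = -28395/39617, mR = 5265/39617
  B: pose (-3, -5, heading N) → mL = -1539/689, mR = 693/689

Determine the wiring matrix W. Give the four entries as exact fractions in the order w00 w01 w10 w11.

-1 -1/2 -1/2 1

obs A: pose=(5,5,W) → sL=90/173, sR=90/229, mL=-28395/39617, mR=5265/39617
obs B: pose=(-3,-5,N) → sL=18/13, sR=90/53, mL=-1539/689, mR=693/689
sensor matrix S = [[90/173, 90/229], [18/13, 90/53]]; det S = 9259920/27296113
solve [mL_A; mL_B] = S·[w00; w01] and [mR_A; mR_B] = S·[w10; w11]:
  w00 = -1, w01 = -1/2, w10 = -1/2, w11 = 1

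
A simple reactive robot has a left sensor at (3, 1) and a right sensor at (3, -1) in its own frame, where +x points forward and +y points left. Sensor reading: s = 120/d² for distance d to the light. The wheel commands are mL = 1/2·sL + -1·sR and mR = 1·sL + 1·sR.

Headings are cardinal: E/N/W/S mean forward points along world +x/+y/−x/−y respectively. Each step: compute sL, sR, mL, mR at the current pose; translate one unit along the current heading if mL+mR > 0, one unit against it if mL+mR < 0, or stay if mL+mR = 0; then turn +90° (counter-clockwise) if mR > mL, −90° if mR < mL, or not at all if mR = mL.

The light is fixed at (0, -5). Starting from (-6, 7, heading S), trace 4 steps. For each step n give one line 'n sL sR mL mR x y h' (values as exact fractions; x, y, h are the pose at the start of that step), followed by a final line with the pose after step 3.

0 60/53 12/13 -246/689 1416/689 -6 7 S
1 40/51 120/109 -3940/5559 10480/5559 -6 6 E
2 15/29 30/53 -945/3074 1665/1537 -5 6 N
3 24/37 120/233 -1644/8621 10032/8621 -5 7 W
final -6 7 S

n=0: pose=(-6,7,S); sL=60/53, sR=12/13; mL=-246/689, mR=1416/689; mL+mR=90/53 → advance +1; mR−mL=1662/689 → turn +1·90°
n=1: pose=(-6,6,E); sL=40/51, sR=120/109; mL=-3940/5559, mR=10480/5559; mL+mR=20/17 → advance +1; mR−mL=14420/5559 → turn +1·90°
n=2: pose=(-5,6,N); sL=15/29, sR=30/53; mL=-945/3074, mR=1665/1537; mL+mR=45/58 → advance +1; mR−mL=4275/3074 → turn +1·90°
n=3: pose=(-5,7,W); sL=24/37, sR=120/233; mL=-1644/8621, mR=10032/8621; mL+mR=36/37 → advance +1; mR−mL=11676/8621 → turn +1·90°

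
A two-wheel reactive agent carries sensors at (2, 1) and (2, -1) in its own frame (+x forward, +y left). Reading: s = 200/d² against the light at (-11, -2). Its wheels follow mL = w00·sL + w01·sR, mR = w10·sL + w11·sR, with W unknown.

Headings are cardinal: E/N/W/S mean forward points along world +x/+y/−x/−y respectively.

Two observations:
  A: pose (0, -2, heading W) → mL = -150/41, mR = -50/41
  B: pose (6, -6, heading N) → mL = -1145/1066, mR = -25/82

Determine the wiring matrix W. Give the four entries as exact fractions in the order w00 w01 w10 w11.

obs A: pose=(0,-2,W) → sL=100/41, sR=100/41, mL=-150/41, mR=-50/41
obs B: pose=(6,-6,N) → sL=10/13, sR=25/41, mL=-1145/1066, mR=-25/82
sensor matrix S = [[100/41, 100/41], [10/13, 25/41]]; det S = -8500/21853
solve [mL_A; mL_B] = S·[w00; w01] and [mR_A; mR_B] = S·[w10; w11]:
  w00 = -1, w01 = -1/2, w10 = 0, w11 = -1/2

-1 -1/2 0 -1/2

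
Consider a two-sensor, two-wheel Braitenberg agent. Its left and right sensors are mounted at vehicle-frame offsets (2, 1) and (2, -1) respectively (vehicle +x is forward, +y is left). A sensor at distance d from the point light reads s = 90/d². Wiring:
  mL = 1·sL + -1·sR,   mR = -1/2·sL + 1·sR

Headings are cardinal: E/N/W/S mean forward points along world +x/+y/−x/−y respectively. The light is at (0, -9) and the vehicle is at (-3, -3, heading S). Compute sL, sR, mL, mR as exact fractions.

9/2 45/16 27/16 9/16

left sensor world pos  = (-2, -5); dL² = 20
right sensor world pos = (-4, -5); dR² = 32
sL = 90/20 = 9/2
sR = 90/32 = 45/16
mL = 1·sL + -1·sR = 27/16
mR = -1/2·sL + 1·sR = 9/16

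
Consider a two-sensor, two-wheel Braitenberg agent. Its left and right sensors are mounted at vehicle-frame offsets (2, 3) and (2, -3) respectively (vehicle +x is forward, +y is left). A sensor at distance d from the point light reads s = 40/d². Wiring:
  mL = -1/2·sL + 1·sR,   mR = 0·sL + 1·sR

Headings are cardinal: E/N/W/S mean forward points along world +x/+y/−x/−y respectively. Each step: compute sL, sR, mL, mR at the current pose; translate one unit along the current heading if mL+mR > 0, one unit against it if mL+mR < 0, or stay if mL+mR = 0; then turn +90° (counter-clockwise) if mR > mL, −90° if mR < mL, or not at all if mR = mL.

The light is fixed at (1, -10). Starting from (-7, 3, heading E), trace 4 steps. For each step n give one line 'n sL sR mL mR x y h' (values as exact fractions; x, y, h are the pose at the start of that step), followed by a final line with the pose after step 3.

0 10/73 5/17 280/1241 5/17 -7 3 E
1 8/65 40/241 1636/15665 40/241 -6 3 N
2 20/101 4/37 34/3737 4/37 -6 4 W
3 40/169 8/53 292/8957 8/53 -7 4 S
final -7 3 E

n=0: pose=(-7,3,E); sL=10/73, sR=5/17; mL=280/1241, mR=5/17; mL+mR=645/1241 → advance +1; mR−mL=5/73 → turn +1·90°
n=1: pose=(-6,3,N); sL=8/65, sR=40/241; mL=1636/15665, mR=40/241; mL+mR=4236/15665 → advance +1; mR−mL=4/65 → turn +1·90°
n=2: pose=(-6,4,W); sL=20/101, sR=4/37; mL=34/3737, mR=4/37; mL+mR=438/3737 → advance +1; mR−mL=10/101 → turn +1·90°
n=3: pose=(-7,4,S); sL=40/169, sR=8/53; mL=292/8957, mR=8/53; mL+mR=1644/8957 → advance +1; mR−mL=20/169 → turn +1·90°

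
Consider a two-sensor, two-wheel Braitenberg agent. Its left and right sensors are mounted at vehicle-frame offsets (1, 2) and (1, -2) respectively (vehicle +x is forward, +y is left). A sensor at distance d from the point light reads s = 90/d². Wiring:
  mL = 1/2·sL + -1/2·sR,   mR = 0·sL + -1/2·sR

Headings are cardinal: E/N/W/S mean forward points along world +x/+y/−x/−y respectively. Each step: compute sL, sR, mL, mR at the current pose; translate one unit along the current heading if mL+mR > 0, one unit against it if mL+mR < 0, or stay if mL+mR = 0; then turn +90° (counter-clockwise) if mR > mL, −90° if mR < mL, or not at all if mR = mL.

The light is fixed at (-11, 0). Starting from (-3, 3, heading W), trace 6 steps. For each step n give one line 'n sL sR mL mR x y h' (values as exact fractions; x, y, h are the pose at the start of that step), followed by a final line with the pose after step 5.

0 9/5 45/37 54/185 -45/74 -3 3 W
1 18/13 90/137 648/1781 -45/137 -2 3 N
2 45/68 45/52 -45/442 -45/104 -2 4 E
3 90/109 2 -64/109 -1 -3 4 S
4 45/29 45/49 450/1421 -45/98 -3 5 W
5 18/17 90/157 648/2669 -45/157 -2 5 N
final -2 4 E

n=0: pose=(-3,3,W); sL=9/5, sR=45/37; mL=54/185, mR=-45/74; mL+mR=-117/370 → advance -1; mR−mL=-9/10 → turn -1·90°
n=1: pose=(-2,3,N); sL=18/13, sR=90/137; mL=648/1781, mR=-45/137; mL+mR=63/1781 → advance +1; mR−mL=-9/13 → turn -1·90°
n=2: pose=(-2,4,E); sL=45/68, sR=45/52; mL=-45/442, mR=-45/104; mL+mR=-945/1768 → advance -1; mR−mL=-45/136 → turn -1·90°
n=3: pose=(-3,4,S); sL=90/109, sR=2; mL=-64/109, mR=-1; mL+mR=-173/109 → advance -1; mR−mL=-45/109 → turn -1·90°
n=4: pose=(-3,5,W); sL=45/29, sR=45/49; mL=450/1421, mR=-45/98; mL+mR=-405/2842 → advance -1; mR−mL=-45/58 → turn -1·90°
n=5: pose=(-2,5,N); sL=18/17, sR=90/157; mL=648/2669, mR=-45/157; mL+mR=-117/2669 → advance -1; mR−mL=-9/17 → turn -1·90°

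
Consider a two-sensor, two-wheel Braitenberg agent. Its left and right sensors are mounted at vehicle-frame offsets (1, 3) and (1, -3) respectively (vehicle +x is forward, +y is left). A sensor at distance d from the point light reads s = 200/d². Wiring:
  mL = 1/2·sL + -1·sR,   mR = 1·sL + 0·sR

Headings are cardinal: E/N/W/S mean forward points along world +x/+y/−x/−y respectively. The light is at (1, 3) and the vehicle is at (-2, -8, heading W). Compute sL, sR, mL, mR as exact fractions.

left sensor world pos  = (-3, -11); dL² = 212
right sensor world pos = (-3, -5); dR² = 80
sL = 200/212 = 50/53
sR = 200/80 = 5/2
mL = 1/2·sL + -1·sR = -215/106
mR = 1·sL + 0·sR = 50/53

50/53 5/2 -215/106 50/53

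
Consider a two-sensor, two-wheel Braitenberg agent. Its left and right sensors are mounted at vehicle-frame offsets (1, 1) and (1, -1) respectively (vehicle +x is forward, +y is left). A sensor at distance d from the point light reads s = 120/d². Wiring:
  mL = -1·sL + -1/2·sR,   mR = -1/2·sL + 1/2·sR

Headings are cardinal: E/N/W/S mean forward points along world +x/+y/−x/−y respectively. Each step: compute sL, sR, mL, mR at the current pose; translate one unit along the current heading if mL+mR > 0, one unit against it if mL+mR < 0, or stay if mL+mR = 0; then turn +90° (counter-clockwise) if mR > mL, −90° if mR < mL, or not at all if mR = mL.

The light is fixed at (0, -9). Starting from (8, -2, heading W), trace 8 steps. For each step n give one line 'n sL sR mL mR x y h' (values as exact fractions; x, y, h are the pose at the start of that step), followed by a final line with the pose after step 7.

n=0: pose=(8,-2,W); sL=24/17, sR=120/113; mL=-3732/1921, mR=-336/1921; mL+mR=-36/17 → advance -1; mR−mL=3396/1921 → turn +1·90°
n=1: pose=(9,-2,S); sL=15/17, sR=6/5; mL=-126/85, mR=27/170; mL+mR=-45/34 → advance -1; mR−mL=279/170 → turn +1·90°
n=2: pose=(9,-1,E); sL=120/181, sR=120/149; mL=-28740/26969, mR=1920/26969; mL+mR=-180/181 → advance -1; mR−mL=30660/26969 → turn +1·90°
n=3: pose=(8,-1,N); sL=12/13, sR=20/27; mL=-454/351, mR=-32/351; mL+mR=-18/13 → advance -1; mR−mL=422/351 → turn +1·90°
n=4: pose=(8,-2,W); sL=24/17, sR=120/113; mL=-3732/1921, mR=-336/1921; mL+mR=-36/17 → advance -1; mR−mL=3396/1921 → turn +1·90°
n=5: pose=(9,-2,S); sL=15/17, sR=6/5; mL=-126/85, mR=27/170; mL+mR=-45/34 → advance -1; mR−mL=279/170 → turn +1·90°
n=6: pose=(9,-1,E); sL=120/181, sR=120/149; mL=-28740/26969, mR=1920/26969; mL+mR=-180/181 → advance -1; mR−mL=30660/26969 → turn +1·90°
n=7: pose=(8,-1,N); sL=12/13, sR=20/27; mL=-454/351, mR=-32/351; mL+mR=-18/13 → advance -1; mR−mL=422/351 → turn +1·90°

0 24/17 120/113 -3732/1921 -336/1921 8 -2 W
1 15/17 6/5 -126/85 27/170 9 -2 S
2 120/181 120/149 -28740/26969 1920/26969 9 -1 E
3 12/13 20/27 -454/351 -32/351 8 -1 N
4 24/17 120/113 -3732/1921 -336/1921 8 -2 W
5 15/17 6/5 -126/85 27/170 9 -2 S
6 120/181 120/149 -28740/26969 1920/26969 9 -1 E
7 12/13 20/27 -454/351 -32/351 8 -1 N
final 8 -2 W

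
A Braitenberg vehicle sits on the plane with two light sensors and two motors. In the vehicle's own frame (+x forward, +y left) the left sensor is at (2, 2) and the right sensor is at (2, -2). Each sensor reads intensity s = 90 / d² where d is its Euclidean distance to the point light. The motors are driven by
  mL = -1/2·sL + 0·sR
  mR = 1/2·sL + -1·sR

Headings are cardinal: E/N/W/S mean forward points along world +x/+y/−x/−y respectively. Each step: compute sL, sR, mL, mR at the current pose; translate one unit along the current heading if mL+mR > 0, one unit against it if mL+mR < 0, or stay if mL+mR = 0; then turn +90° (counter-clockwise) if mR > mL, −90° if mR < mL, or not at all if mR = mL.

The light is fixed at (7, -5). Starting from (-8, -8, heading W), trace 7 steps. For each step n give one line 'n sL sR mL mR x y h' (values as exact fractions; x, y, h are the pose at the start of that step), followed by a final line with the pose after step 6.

n=0: pose=(-8,-8,W); sL=45/157, sR=9/29; mL=-45/314, mR=-1521/9106; mL+mR=-9/29 → advance -1; mR−mL=-108/4553 → turn -1·90°
n=1: pose=(-7,-8,N); sL=90/257, sR=18/29; mL=-45/257, mR=-3321/7453; mL+mR=-18/29 → advance -1; mR−mL=-2016/7453 → turn -1·90°
n=2: pose=(-7,-9,E); sL=45/74, sR=1/2; mL=-45/148, mR=-29/148; mL+mR=-1/2 → advance -1; mR−mL=4/37 → turn +1·90°
n=3: pose=(-8,-9,N); sL=90/293, sR=90/173; mL=-45/293, mR=-18585/50689; mL+mR=-90/173 → advance -1; mR−mL=-10800/50689 → turn -1·90°
n=4: pose=(-8,-10,E); sL=45/89, sR=45/109; mL=-45/178, mR=-3105/19402; mL+mR=-45/109 → advance -1; mR−mL=900/9701 → turn +1·90°
n=5: pose=(-9,-10,N); sL=10/37, sR=18/41; mL=-5/37, mR=-461/1517; mL+mR=-18/41 → advance -1; mR−mL=-256/1517 → turn -1·90°
n=6: pose=(-9,-11,E); sL=45/106, sR=9/26; mL=-45/212, mR=-369/2756; mL+mR=-9/26 → advance -1; mR−mL=54/689 → turn +1·90°

0 45/157 9/29 -45/314 -1521/9106 -8 -8 W
1 90/257 18/29 -45/257 -3321/7453 -7 -8 N
2 45/74 1/2 -45/148 -29/148 -7 -9 E
3 90/293 90/173 -45/293 -18585/50689 -8 -9 N
4 45/89 45/109 -45/178 -3105/19402 -8 -10 E
5 10/37 18/41 -5/37 -461/1517 -9 -10 N
6 45/106 9/26 -45/212 -369/2756 -9 -11 E
final -10 -11 N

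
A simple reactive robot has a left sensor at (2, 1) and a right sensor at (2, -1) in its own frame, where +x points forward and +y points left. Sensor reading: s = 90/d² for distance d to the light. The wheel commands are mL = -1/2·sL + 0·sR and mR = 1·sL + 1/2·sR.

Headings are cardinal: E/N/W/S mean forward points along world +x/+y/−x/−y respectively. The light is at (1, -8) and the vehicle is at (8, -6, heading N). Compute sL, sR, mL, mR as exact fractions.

45/26 9/8 -45/52 477/208

left sensor world pos  = (7, -4); dL² = 52
right sensor world pos = (9, -4); dR² = 80
sL = 90/52 = 45/26
sR = 90/80 = 9/8
mL = -1/2·sL + 0·sR = -45/52
mR = 1·sL + 1/2·sR = 477/208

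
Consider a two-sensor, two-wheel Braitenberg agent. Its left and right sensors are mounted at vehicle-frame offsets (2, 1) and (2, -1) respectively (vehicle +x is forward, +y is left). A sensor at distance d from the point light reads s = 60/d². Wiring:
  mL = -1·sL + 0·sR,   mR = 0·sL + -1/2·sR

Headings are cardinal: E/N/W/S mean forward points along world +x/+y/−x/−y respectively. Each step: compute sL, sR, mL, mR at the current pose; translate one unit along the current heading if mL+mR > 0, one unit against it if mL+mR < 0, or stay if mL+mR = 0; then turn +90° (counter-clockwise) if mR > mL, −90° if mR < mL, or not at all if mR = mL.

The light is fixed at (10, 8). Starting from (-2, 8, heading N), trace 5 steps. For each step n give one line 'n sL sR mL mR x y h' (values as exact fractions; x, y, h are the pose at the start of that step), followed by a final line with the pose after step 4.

0 60/173 12/25 -60/173 -6/25 -2 8 N
1 3/10 15/49 -3/10 -15/98 -2 7 W
2 60/109 20/51 -60/109 -10/51 -1 7 S
3 30/41 30/41 -30/41 -15/41 -1 8 E
4 60/173 12/25 -60/173 -6/25 -2 8 N
final -2 7 W

n=0: pose=(-2,8,N); sL=60/173, sR=12/25; mL=-60/173, mR=-6/25; mL+mR=-2538/4325 → advance -1; mR−mL=462/4325 → turn +1·90°
n=1: pose=(-2,7,W); sL=3/10, sR=15/49; mL=-3/10, mR=-15/98; mL+mR=-111/245 → advance -1; mR−mL=36/245 → turn +1·90°
n=2: pose=(-1,7,S); sL=60/109, sR=20/51; mL=-60/109, mR=-10/51; mL+mR=-4150/5559 → advance -1; mR−mL=1970/5559 → turn +1·90°
n=3: pose=(-1,8,E); sL=30/41, sR=30/41; mL=-30/41, mR=-15/41; mL+mR=-45/41 → advance -1; mR−mL=15/41 → turn +1·90°
n=4: pose=(-2,8,N); sL=60/173, sR=12/25; mL=-60/173, mR=-6/25; mL+mR=-2538/4325 → advance -1; mR−mL=462/4325 → turn +1·90°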